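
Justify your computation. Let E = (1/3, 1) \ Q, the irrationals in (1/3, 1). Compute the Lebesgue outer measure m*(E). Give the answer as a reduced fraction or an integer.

The interval I = (1/3, 1) has m(I) = 1 - 1/3 = 2/3 (endpoints are measure-zero, so open/closed/half-open agree). Write I = (I cap Q) u (I \ Q). The rationals in I are countable, so m*(I cap Q) = 0 (cover each rational by intervals whose total length is arbitrarily small). By countable subadditivity m*(I) <= m*(I cap Q) + m*(I \ Q), hence m*(I \ Q) >= m(I) = 2/3. The reverse inequality m*(I \ Q) <= m*(I) = 2/3 is trivial since (I \ Q) is a subset of I. Therefore m*(I \ Q) = 2/3.

2/3


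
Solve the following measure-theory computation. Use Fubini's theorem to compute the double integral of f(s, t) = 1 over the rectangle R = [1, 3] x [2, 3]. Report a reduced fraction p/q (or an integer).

f(s, t) is a tensor product of a function of s and a function of t, and both factors are bounded continuous (hence Lebesgue integrable) on the rectangle, so Fubini's theorem applies:
  integral_R f d(m x m) = (integral_a1^b1 1 ds) * (integral_a2^b2 1 dt).
Inner integral in s: integral_{1}^{3} 1 ds = (3^1 - 1^1)/1
  = 2.
Inner integral in t: integral_{2}^{3} 1 dt = (3^1 - 2^1)/1
  = 1.
Product: (2) * (1) = 2.

2


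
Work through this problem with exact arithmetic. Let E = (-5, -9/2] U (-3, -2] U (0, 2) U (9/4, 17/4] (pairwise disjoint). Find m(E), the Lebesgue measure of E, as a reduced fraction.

For pairwise disjoint intervals, m(union_i I_i) = sum_i m(I_i),
and m is invariant under swapping open/closed endpoints (single points have measure 0).
So m(E) = sum_i (b_i - a_i).
  I_1 has length -9/2 - (-5) = 1/2.
  I_2 has length -2 - (-3) = 1.
  I_3 has length 2 - 0 = 2.
  I_4 has length 17/4 - 9/4 = 2.
Summing:
  m(E) = 1/2 + 1 + 2 + 2 = 11/2.

11/2


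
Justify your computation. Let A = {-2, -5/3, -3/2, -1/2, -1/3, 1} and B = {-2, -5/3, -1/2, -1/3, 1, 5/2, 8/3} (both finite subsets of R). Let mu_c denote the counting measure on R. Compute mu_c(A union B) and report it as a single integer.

Counting measure on a finite set equals cardinality. By inclusion-exclusion, |A union B| = |A| + |B| - |A cap B|.
|A| = 6, |B| = 7, |A cap B| = 5.
So mu_c(A union B) = 6 + 7 - 5 = 8.

8


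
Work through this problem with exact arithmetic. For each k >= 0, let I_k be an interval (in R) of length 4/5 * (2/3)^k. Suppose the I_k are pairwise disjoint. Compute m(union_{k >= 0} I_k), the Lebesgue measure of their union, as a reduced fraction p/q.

By countable additivity of the Lebesgue measure on pairwise disjoint measurable sets,
  m(union_{k >= 0} I_k) = sum_{k >= 0} m(I_k) = sum_{k >= 0} a * r^k,
  with a = 4/5 and r = 2/3.
Since 0 < r = 2/3 < 1, the geometric series converges:
  sum_{k >= 0} a * r^k = a / (1 - r).
  = 4/5 / (1 - 2/3)
  = 4/5 / (1/3)
  = 12/5.

12/5


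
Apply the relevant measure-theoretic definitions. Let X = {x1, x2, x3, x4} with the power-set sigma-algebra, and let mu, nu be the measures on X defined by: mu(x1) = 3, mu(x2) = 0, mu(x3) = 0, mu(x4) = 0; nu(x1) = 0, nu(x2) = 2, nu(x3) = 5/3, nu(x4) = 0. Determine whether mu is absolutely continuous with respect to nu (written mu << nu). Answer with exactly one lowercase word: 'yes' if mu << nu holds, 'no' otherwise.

mu << nu means: every nu-null measurable set is also mu-null; equivalently, for every atom x, if nu({x}) = 0 then mu({x}) = 0.
Checking each atom:
  x1: nu = 0, mu = 3 > 0 -> violates mu << nu.
  x2: nu = 2 > 0 -> no constraint.
  x3: nu = 5/3 > 0 -> no constraint.
  x4: nu = 0, mu = 0 -> consistent with mu << nu.
The atom(s) x1 violate the condition (nu = 0 but mu > 0). Therefore mu is NOT absolutely continuous w.r.t. nu.

no


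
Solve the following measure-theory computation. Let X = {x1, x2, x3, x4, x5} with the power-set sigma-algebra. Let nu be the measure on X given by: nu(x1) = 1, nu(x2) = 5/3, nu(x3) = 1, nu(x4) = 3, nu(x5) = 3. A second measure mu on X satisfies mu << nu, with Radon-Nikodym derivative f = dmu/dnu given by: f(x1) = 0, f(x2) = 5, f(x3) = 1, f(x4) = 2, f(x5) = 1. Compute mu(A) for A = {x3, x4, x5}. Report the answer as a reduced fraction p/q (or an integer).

By the defining property of the Radon-Nikodym derivative, for every measurable set A,
  mu(A) = integral_A f dnu.
Since nu is a discrete measure concentrated on the atoms of X, the integral over A reduces to the sum
  mu(A) = sum_{x in A} f(x) * nu({x}).
Computing each term:
  x3: f(x3) * nu(x3) = 1 * 1 = 1.
  x4: f(x4) * nu(x4) = 2 * 3 = 6.
  x5: f(x5) * nu(x5) = 1 * 3 = 3.
Summing: mu(A) = 1 + 6 + 3 = 10.

10


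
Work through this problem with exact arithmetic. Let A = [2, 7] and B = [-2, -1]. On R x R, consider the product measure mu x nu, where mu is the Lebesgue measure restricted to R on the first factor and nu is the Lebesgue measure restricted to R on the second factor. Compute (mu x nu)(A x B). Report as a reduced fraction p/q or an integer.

For a measurable rectangle A x B, the product measure satisfies
  (mu x nu)(A x B) = mu(A) * nu(B).
  mu(A) = 5.
  nu(B) = 1.
  (mu x nu)(A x B) = 5 * 1 = 5.

5


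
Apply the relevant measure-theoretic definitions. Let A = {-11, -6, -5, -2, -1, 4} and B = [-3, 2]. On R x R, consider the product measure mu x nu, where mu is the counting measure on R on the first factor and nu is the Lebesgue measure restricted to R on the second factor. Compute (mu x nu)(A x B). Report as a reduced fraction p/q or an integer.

For a measurable rectangle A x B, the product measure satisfies
  (mu x nu)(A x B) = mu(A) * nu(B).
  mu(A) = 6.
  nu(B) = 5.
  (mu x nu)(A x B) = 6 * 5 = 30.

30


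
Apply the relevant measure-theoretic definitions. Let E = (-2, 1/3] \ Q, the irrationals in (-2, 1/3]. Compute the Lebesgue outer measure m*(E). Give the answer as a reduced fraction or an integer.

The interval I = (-2, 1/3] has m(I) = 1/3 - (-2) = 7/3 (endpoints are measure-zero, so open/closed/half-open agree). Write I = (I cap Q) u (I \ Q). The rationals in I are countable, so m*(I cap Q) = 0 (cover each rational by intervals whose total length is arbitrarily small). By countable subadditivity m*(I) <= m*(I cap Q) + m*(I \ Q), hence m*(I \ Q) >= m(I) = 7/3. The reverse inequality m*(I \ Q) <= m*(I) = 7/3 is trivial since (I \ Q) is a subset of I. Therefore m*(I \ Q) = 7/3.

7/3


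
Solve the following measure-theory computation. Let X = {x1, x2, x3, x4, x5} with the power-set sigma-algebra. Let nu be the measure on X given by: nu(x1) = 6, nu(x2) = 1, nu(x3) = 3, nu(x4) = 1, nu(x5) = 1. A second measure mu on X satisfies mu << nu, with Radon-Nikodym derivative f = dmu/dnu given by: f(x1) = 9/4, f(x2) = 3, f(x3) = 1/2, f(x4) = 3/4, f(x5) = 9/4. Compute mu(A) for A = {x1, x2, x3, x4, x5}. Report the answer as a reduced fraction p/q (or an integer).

By the defining property of the Radon-Nikodym derivative, for every measurable set A,
  mu(A) = integral_A f dnu.
Since nu is a discrete measure concentrated on the atoms of X, the integral over A reduces to the sum
  mu(A) = sum_{x in A} f(x) * nu({x}).
Computing each term:
  x1: f(x1) * nu(x1) = 9/4 * 6 = 27/2.
  x2: f(x2) * nu(x2) = 3 * 1 = 3.
  x3: f(x3) * nu(x3) = 1/2 * 3 = 3/2.
  x4: f(x4) * nu(x4) = 3/4 * 1 = 3/4.
  x5: f(x5) * nu(x5) = 9/4 * 1 = 9/4.
Summing: mu(A) = 27/2 + 3 + 3/2 + 3/4 + 9/4 = 21.

21


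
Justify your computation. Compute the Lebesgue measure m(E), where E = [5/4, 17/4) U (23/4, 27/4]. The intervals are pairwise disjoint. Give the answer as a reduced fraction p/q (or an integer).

For pairwise disjoint intervals, m(union_i I_i) = sum_i m(I_i),
and m is invariant under swapping open/closed endpoints (single points have measure 0).
So m(E) = sum_i (b_i - a_i).
  I_1 has length 17/4 - 5/4 = 3.
  I_2 has length 27/4 - 23/4 = 1.
Summing:
  m(E) = 3 + 1 = 4.

4


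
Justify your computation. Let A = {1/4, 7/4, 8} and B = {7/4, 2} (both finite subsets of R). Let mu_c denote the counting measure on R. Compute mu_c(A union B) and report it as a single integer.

Counting measure on a finite set equals cardinality. By inclusion-exclusion, |A union B| = |A| + |B| - |A cap B|.
|A| = 3, |B| = 2, |A cap B| = 1.
So mu_c(A union B) = 3 + 2 - 1 = 4.

4


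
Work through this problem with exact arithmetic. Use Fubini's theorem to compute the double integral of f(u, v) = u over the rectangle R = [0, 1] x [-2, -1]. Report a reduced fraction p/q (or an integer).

f(u, v) is a tensor product of a function of u and a function of v, and both factors are bounded continuous (hence Lebesgue integrable) on the rectangle, so Fubini's theorem applies:
  integral_R f d(m x m) = (integral_a1^b1 u du) * (integral_a2^b2 1 dv).
Inner integral in u: integral_{0}^{1} u du = (1^2 - 0^2)/2
  = 1/2.
Inner integral in v: integral_{-2}^{-1} 1 dv = ((-1)^1 - (-2)^1)/1
  = 1.
Product: (1/2) * (1) = 1/2.

1/2


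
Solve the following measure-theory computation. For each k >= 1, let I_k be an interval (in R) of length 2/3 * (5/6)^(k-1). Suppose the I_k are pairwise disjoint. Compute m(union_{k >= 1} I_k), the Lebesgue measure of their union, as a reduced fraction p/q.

By countable additivity of the Lebesgue measure on pairwise disjoint measurable sets,
  m(union_{k >= 1} I_k) = sum_{k >= 1} m(I_k) = sum_{k >= 1} a * r^(k-1),
  with a = 2/3 and r = 5/6.
Since 0 < r = 5/6 < 1, the geometric series converges:
  sum_{k >= 1} a * r^(k-1) = a / (1 - r).
  = 2/3 / (1 - 5/6)
  = 2/3 / (1/6)
  = 4.

4


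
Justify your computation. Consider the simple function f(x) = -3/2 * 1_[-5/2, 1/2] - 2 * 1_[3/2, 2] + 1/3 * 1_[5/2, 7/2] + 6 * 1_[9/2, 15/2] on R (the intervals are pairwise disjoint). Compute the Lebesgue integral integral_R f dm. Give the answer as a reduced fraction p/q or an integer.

For a simple function f = sum_i c_i * 1_{A_i} with disjoint A_i,
  integral f dm = sum_i c_i * m(A_i).
Lengths of the A_i:
  m(A_1) = 1/2 - (-5/2) = 3.
  m(A_2) = 2 - 3/2 = 1/2.
  m(A_3) = 7/2 - 5/2 = 1.
  m(A_4) = 15/2 - 9/2 = 3.
Contributions c_i * m(A_i):
  (-3/2) * (3) = -9/2.
  (-2) * (1/2) = -1.
  (1/3) * (1) = 1/3.
  (6) * (3) = 18.
Total: -9/2 - 1 + 1/3 + 18 = 77/6.

77/6


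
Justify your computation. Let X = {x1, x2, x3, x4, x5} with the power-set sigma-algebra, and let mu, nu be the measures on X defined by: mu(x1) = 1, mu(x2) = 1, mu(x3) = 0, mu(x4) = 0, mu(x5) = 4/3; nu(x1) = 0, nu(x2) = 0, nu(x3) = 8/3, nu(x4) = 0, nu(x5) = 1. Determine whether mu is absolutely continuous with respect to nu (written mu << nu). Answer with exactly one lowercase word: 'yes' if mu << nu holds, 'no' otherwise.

mu << nu means: every nu-null measurable set is also mu-null; equivalently, for every atom x, if nu({x}) = 0 then mu({x}) = 0.
Checking each atom:
  x1: nu = 0, mu = 1 > 0 -> violates mu << nu.
  x2: nu = 0, mu = 1 > 0 -> violates mu << nu.
  x3: nu = 8/3 > 0 -> no constraint.
  x4: nu = 0, mu = 0 -> consistent with mu << nu.
  x5: nu = 1 > 0 -> no constraint.
The atom(s) x1, x2 violate the condition (nu = 0 but mu > 0). Therefore mu is NOT absolutely continuous w.r.t. nu.

no


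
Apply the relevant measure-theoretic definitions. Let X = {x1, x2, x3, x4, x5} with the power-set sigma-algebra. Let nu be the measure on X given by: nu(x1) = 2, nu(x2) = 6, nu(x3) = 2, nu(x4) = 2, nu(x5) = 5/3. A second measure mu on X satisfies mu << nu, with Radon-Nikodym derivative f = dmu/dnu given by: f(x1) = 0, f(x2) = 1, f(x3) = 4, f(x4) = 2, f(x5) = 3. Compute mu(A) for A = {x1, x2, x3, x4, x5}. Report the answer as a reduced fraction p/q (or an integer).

By the defining property of the Radon-Nikodym derivative, for every measurable set A,
  mu(A) = integral_A f dnu.
Since nu is a discrete measure concentrated on the atoms of X, the integral over A reduces to the sum
  mu(A) = sum_{x in A} f(x) * nu({x}).
Computing each term:
  x1: f(x1) * nu(x1) = 0 * 2 = 0.
  x2: f(x2) * nu(x2) = 1 * 6 = 6.
  x3: f(x3) * nu(x3) = 4 * 2 = 8.
  x4: f(x4) * nu(x4) = 2 * 2 = 4.
  x5: f(x5) * nu(x5) = 3 * 5/3 = 5.
Summing: mu(A) = 0 + 6 + 8 + 4 + 5 = 23.

23


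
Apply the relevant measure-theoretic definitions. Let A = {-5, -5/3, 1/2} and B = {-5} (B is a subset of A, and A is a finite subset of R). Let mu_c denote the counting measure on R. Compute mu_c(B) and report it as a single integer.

Counting measure assigns mu_c(E) = |E| (number of elements) when E is finite.
B has 1 element(s), so mu_c(B) = 1.

1


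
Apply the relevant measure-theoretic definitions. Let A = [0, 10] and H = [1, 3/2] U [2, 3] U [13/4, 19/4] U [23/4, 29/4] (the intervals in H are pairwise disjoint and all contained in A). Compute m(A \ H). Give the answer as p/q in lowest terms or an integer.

The ambient interval has length m(A) = 10 - 0 = 10.
Since the holes are disjoint and sit inside A, by finite additivity
  m(H) = sum_i (b_i - a_i), and m(A \ H) = m(A) - m(H).
Computing the hole measures:
  m(H_1) = 3/2 - 1 = 1/2.
  m(H_2) = 3 - 2 = 1.
  m(H_3) = 19/4 - 13/4 = 3/2.
  m(H_4) = 29/4 - 23/4 = 3/2.
Summed: m(H) = 1/2 + 1 + 3/2 + 3/2 = 9/2.
So m(A \ H) = 10 - 9/2 = 11/2.

11/2


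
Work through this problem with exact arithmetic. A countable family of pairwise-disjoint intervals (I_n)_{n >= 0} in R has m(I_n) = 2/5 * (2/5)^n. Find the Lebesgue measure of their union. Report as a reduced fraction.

By countable additivity of the Lebesgue measure on pairwise disjoint measurable sets,
  m(union_{n >= 0} I_n) = sum_{n >= 0} m(I_n) = sum_{n >= 0} a * r^n,
  with a = 2/5 and r = 2/5.
Since 0 < r = 2/5 < 1, the geometric series converges:
  sum_{n >= 0} a * r^n = a / (1 - r).
  = 2/5 / (1 - 2/5)
  = 2/5 / (3/5)
  = 2/3.

2/3


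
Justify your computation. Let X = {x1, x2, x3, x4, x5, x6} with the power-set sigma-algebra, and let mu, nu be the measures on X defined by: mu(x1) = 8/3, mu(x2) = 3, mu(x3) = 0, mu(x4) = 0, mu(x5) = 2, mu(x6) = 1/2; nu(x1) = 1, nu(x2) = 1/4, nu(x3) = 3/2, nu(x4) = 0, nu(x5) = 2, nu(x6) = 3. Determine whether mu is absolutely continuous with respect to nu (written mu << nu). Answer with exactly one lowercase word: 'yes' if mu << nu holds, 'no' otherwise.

mu << nu means: every nu-null measurable set is also mu-null; equivalently, for every atom x, if nu({x}) = 0 then mu({x}) = 0.
Checking each atom:
  x1: nu = 1 > 0 -> no constraint.
  x2: nu = 1/4 > 0 -> no constraint.
  x3: nu = 3/2 > 0 -> no constraint.
  x4: nu = 0, mu = 0 -> consistent with mu << nu.
  x5: nu = 2 > 0 -> no constraint.
  x6: nu = 3 > 0 -> no constraint.
No atom violates the condition. Therefore mu << nu.

yes


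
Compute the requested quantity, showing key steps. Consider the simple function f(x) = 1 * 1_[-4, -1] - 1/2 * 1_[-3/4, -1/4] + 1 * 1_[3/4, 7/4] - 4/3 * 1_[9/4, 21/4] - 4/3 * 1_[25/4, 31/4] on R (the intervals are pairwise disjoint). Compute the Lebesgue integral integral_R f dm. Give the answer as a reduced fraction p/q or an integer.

For a simple function f = sum_i c_i * 1_{A_i} with disjoint A_i,
  integral f dm = sum_i c_i * m(A_i).
Lengths of the A_i:
  m(A_1) = -1 - (-4) = 3.
  m(A_2) = -1/4 - (-3/4) = 1/2.
  m(A_3) = 7/4 - 3/4 = 1.
  m(A_4) = 21/4 - 9/4 = 3.
  m(A_5) = 31/4 - 25/4 = 3/2.
Contributions c_i * m(A_i):
  (1) * (3) = 3.
  (-1/2) * (1/2) = -1/4.
  (1) * (1) = 1.
  (-4/3) * (3) = -4.
  (-4/3) * (3/2) = -2.
Total: 3 - 1/4 + 1 - 4 - 2 = -9/4.

-9/4


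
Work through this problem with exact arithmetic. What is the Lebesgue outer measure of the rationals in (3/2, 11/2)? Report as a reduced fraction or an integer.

Q cap (3/2, 11/2) is countable; list its elements as q_1, q_2, ... . Fix eps > 0 and cover the k-th point by an interval of length eps * 2^(-k). The cover has total length eps * sum_{k>=1} 2^(-k) = eps, so by definition of outer measure m*(Q cap (3/2, 11/2)) <= eps. Since eps was arbitrary and m* >= 0, the outer measure is 0.

0


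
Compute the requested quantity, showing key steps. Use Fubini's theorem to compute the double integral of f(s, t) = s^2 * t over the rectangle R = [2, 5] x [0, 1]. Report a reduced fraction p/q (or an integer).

f(s, t) is a tensor product of a function of s and a function of t, and both factors are bounded continuous (hence Lebesgue integrable) on the rectangle, so Fubini's theorem applies:
  integral_R f d(m x m) = (integral_a1^b1 s^2 ds) * (integral_a2^b2 t dt).
Inner integral in s: integral_{2}^{5} s^2 ds = (5^3 - 2^3)/3
  = 39.
Inner integral in t: integral_{0}^{1} t dt = (1^2 - 0^2)/2
  = 1/2.
Product: (39) * (1/2) = 39/2.

39/2


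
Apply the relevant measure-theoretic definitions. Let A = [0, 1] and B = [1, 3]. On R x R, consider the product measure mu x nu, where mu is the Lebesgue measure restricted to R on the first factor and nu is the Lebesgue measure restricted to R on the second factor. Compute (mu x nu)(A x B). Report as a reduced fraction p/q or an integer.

For a measurable rectangle A x B, the product measure satisfies
  (mu x nu)(A x B) = mu(A) * nu(B).
  mu(A) = 1.
  nu(B) = 2.
  (mu x nu)(A x B) = 1 * 2 = 2.

2


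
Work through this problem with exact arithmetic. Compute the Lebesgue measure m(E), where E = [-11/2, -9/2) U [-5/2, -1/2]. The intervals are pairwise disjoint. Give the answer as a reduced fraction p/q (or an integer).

For pairwise disjoint intervals, m(union_i I_i) = sum_i m(I_i),
and m is invariant under swapping open/closed endpoints (single points have measure 0).
So m(E) = sum_i (b_i - a_i).
  I_1 has length -9/2 - (-11/2) = 1.
  I_2 has length -1/2 - (-5/2) = 2.
Summing:
  m(E) = 1 + 2 = 3.

3


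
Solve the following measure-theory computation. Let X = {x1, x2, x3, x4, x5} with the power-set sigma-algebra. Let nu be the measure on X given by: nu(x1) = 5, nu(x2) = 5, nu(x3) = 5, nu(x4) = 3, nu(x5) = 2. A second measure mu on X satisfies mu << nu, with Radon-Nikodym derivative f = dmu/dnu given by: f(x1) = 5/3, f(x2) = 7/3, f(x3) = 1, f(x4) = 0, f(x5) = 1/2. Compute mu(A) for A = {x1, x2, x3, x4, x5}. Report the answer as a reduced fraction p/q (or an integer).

By the defining property of the Radon-Nikodym derivative, for every measurable set A,
  mu(A) = integral_A f dnu.
Since nu is a discrete measure concentrated on the atoms of X, the integral over A reduces to the sum
  mu(A) = sum_{x in A} f(x) * nu({x}).
Computing each term:
  x1: f(x1) * nu(x1) = 5/3 * 5 = 25/3.
  x2: f(x2) * nu(x2) = 7/3 * 5 = 35/3.
  x3: f(x3) * nu(x3) = 1 * 5 = 5.
  x4: f(x4) * nu(x4) = 0 * 3 = 0.
  x5: f(x5) * nu(x5) = 1/2 * 2 = 1.
Summing: mu(A) = 25/3 + 35/3 + 5 + 0 + 1 = 26.

26


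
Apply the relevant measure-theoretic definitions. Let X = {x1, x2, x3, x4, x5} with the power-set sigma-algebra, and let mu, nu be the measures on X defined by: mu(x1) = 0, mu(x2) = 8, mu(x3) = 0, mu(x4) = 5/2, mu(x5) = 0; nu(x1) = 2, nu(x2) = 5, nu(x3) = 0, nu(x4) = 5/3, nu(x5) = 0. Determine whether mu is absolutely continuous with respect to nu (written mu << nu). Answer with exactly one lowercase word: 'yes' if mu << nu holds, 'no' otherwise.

mu << nu means: every nu-null measurable set is also mu-null; equivalently, for every atom x, if nu({x}) = 0 then mu({x}) = 0.
Checking each atom:
  x1: nu = 2 > 0 -> no constraint.
  x2: nu = 5 > 0 -> no constraint.
  x3: nu = 0, mu = 0 -> consistent with mu << nu.
  x4: nu = 5/3 > 0 -> no constraint.
  x5: nu = 0, mu = 0 -> consistent with mu << nu.
No atom violates the condition. Therefore mu << nu.

yes


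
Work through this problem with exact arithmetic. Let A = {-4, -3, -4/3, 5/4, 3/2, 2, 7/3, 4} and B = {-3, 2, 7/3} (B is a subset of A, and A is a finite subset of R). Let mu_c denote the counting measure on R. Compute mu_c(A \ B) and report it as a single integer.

Counting measure assigns mu_c(E) = |E| (number of elements) when E is finite. For B subset A, A \ B is the set of elements of A not in B, so |A \ B| = |A| - |B|.
|A| = 8, |B| = 3, so mu_c(A \ B) = 8 - 3 = 5.

5


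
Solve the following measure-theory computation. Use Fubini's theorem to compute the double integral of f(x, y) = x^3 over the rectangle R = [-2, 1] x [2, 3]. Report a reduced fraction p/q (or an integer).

f(x, y) is a tensor product of a function of x and a function of y, and both factors are bounded continuous (hence Lebesgue integrable) on the rectangle, so Fubini's theorem applies:
  integral_R f d(m x m) = (integral_a1^b1 x^3 dx) * (integral_a2^b2 1 dy).
Inner integral in x: integral_{-2}^{1} x^3 dx = (1^4 - (-2)^4)/4
  = -15/4.
Inner integral in y: integral_{2}^{3} 1 dy = (3^1 - 2^1)/1
  = 1.
Product: (-15/4) * (1) = -15/4.

-15/4


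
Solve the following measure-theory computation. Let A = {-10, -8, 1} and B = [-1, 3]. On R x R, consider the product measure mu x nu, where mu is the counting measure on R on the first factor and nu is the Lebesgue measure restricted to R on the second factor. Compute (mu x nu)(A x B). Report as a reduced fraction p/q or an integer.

For a measurable rectangle A x B, the product measure satisfies
  (mu x nu)(A x B) = mu(A) * nu(B).
  mu(A) = 3.
  nu(B) = 4.
  (mu x nu)(A x B) = 3 * 4 = 12.

12


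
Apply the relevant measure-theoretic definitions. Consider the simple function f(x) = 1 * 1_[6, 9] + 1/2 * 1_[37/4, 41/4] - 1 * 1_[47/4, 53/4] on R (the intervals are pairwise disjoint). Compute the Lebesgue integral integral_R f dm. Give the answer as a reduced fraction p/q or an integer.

For a simple function f = sum_i c_i * 1_{A_i} with disjoint A_i,
  integral f dm = sum_i c_i * m(A_i).
Lengths of the A_i:
  m(A_1) = 9 - 6 = 3.
  m(A_2) = 41/4 - 37/4 = 1.
  m(A_3) = 53/4 - 47/4 = 3/2.
Contributions c_i * m(A_i):
  (1) * (3) = 3.
  (1/2) * (1) = 1/2.
  (-1) * (3/2) = -3/2.
Total: 3 + 1/2 - 3/2 = 2.

2


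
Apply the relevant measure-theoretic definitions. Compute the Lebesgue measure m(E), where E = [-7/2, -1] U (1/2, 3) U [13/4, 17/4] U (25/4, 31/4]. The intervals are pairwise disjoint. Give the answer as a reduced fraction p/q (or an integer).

For pairwise disjoint intervals, m(union_i I_i) = sum_i m(I_i),
and m is invariant under swapping open/closed endpoints (single points have measure 0).
So m(E) = sum_i (b_i - a_i).
  I_1 has length -1 - (-7/2) = 5/2.
  I_2 has length 3 - 1/2 = 5/2.
  I_3 has length 17/4 - 13/4 = 1.
  I_4 has length 31/4 - 25/4 = 3/2.
Summing:
  m(E) = 5/2 + 5/2 + 1 + 3/2 = 15/2.

15/2


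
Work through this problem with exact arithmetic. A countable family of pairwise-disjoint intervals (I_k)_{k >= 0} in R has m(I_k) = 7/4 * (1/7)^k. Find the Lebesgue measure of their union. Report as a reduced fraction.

By countable additivity of the Lebesgue measure on pairwise disjoint measurable sets,
  m(union_{k >= 0} I_k) = sum_{k >= 0} m(I_k) = sum_{k >= 0} a * r^k,
  with a = 7/4 and r = 1/7.
Since 0 < r = 1/7 < 1, the geometric series converges:
  sum_{k >= 0} a * r^k = a / (1 - r).
  = 7/4 / (1 - 1/7)
  = 7/4 / (6/7)
  = 49/24.

49/24


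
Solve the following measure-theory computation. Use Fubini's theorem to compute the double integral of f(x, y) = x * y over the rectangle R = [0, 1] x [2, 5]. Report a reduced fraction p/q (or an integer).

f(x, y) is a tensor product of a function of x and a function of y, and both factors are bounded continuous (hence Lebesgue integrable) on the rectangle, so Fubini's theorem applies:
  integral_R f d(m x m) = (integral_a1^b1 x dx) * (integral_a2^b2 y dy).
Inner integral in x: integral_{0}^{1} x dx = (1^2 - 0^2)/2
  = 1/2.
Inner integral in y: integral_{2}^{5} y dy = (5^2 - 2^2)/2
  = 21/2.
Product: (1/2) * (21/2) = 21/4.

21/4


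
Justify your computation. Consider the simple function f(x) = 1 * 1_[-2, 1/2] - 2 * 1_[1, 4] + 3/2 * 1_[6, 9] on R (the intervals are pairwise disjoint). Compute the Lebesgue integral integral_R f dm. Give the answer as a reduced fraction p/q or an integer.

For a simple function f = sum_i c_i * 1_{A_i} with disjoint A_i,
  integral f dm = sum_i c_i * m(A_i).
Lengths of the A_i:
  m(A_1) = 1/2 - (-2) = 5/2.
  m(A_2) = 4 - 1 = 3.
  m(A_3) = 9 - 6 = 3.
Contributions c_i * m(A_i):
  (1) * (5/2) = 5/2.
  (-2) * (3) = -6.
  (3/2) * (3) = 9/2.
Total: 5/2 - 6 + 9/2 = 1.

1


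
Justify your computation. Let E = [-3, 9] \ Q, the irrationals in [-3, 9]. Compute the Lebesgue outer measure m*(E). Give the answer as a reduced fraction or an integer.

The interval I = [-3, 9] has m(I) = 9 - (-3) = 12 (endpoints are measure-zero, so open/closed/half-open agree). Write I = (I cap Q) u (I \ Q). The rationals in I are countable, so m*(I cap Q) = 0 (cover each rational by intervals whose total length is arbitrarily small). By countable subadditivity m*(I) <= m*(I cap Q) + m*(I \ Q), hence m*(I \ Q) >= m(I) = 12. The reverse inequality m*(I \ Q) <= m*(I) = 12 is trivial since (I \ Q) is a subset of I. Therefore m*(I \ Q) = 12.

12


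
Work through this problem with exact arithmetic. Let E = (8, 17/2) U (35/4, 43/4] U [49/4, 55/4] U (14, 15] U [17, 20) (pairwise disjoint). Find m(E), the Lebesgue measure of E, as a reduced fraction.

For pairwise disjoint intervals, m(union_i I_i) = sum_i m(I_i),
and m is invariant under swapping open/closed endpoints (single points have measure 0).
So m(E) = sum_i (b_i - a_i).
  I_1 has length 17/2 - 8 = 1/2.
  I_2 has length 43/4 - 35/4 = 2.
  I_3 has length 55/4 - 49/4 = 3/2.
  I_4 has length 15 - 14 = 1.
  I_5 has length 20 - 17 = 3.
Summing:
  m(E) = 1/2 + 2 + 3/2 + 1 + 3 = 8.

8


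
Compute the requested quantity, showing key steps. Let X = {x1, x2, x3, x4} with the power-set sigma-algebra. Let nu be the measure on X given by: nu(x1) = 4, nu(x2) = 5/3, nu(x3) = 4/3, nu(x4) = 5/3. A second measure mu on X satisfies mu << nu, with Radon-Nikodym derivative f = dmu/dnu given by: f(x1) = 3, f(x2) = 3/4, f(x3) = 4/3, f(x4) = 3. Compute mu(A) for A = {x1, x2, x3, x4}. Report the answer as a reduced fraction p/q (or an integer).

By the defining property of the Radon-Nikodym derivative, for every measurable set A,
  mu(A) = integral_A f dnu.
Since nu is a discrete measure concentrated on the atoms of X, the integral over A reduces to the sum
  mu(A) = sum_{x in A} f(x) * nu({x}).
Computing each term:
  x1: f(x1) * nu(x1) = 3 * 4 = 12.
  x2: f(x2) * nu(x2) = 3/4 * 5/3 = 5/4.
  x3: f(x3) * nu(x3) = 4/3 * 4/3 = 16/9.
  x4: f(x4) * nu(x4) = 3 * 5/3 = 5.
Summing: mu(A) = 12 + 5/4 + 16/9 + 5 = 721/36.

721/36


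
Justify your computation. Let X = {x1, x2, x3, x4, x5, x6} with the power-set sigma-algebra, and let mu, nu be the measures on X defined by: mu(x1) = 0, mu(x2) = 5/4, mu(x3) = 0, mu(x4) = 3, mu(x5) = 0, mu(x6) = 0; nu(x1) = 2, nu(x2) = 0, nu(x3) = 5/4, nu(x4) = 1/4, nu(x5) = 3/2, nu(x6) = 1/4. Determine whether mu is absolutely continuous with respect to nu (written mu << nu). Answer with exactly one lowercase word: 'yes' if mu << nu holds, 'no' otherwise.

mu << nu means: every nu-null measurable set is also mu-null; equivalently, for every atom x, if nu({x}) = 0 then mu({x}) = 0.
Checking each atom:
  x1: nu = 2 > 0 -> no constraint.
  x2: nu = 0, mu = 5/4 > 0 -> violates mu << nu.
  x3: nu = 5/4 > 0 -> no constraint.
  x4: nu = 1/4 > 0 -> no constraint.
  x5: nu = 3/2 > 0 -> no constraint.
  x6: nu = 1/4 > 0 -> no constraint.
The atom(s) x2 violate the condition (nu = 0 but mu > 0). Therefore mu is NOT absolutely continuous w.r.t. nu.

no


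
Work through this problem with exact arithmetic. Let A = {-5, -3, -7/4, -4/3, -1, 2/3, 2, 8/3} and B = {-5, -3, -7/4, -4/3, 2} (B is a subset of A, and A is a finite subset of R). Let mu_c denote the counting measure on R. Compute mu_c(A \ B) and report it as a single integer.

Counting measure assigns mu_c(E) = |E| (number of elements) when E is finite. For B subset A, A \ B is the set of elements of A not in B, so |A \ B| = |A| - |B|.
|A| = 8, |B| = 5, so mu_c(A \ B) = 8 - 5 = 3.

3


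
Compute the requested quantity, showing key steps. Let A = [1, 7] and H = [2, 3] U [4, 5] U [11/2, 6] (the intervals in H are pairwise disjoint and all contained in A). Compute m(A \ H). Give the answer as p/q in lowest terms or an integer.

The ambient interval has length m(A) = 7 - 1 = 6.
Since the holes are disjoint and sit inside A, by finite additivity
  m(H) = sum_i (b_i - a_i), and m(A \ H) = m(A) - m(H).
Computing the hole measures:
  m(H_1) = 3 - 2 = 1.
  m(H_2) = 5 - 4 = 1.
  m(H_3) = 6 - 11/2 = 1/2.
Summed: m(H) = 1 + 1 + 1/2 = 5/2.
So m(A \ H) = 6 - 5/2 = 7/2.

7/2


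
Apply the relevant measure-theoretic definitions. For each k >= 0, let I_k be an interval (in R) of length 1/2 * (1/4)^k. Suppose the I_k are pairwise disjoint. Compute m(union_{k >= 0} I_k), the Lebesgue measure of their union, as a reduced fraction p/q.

By countable additivity of the Lebesgue measure on pairwise disjoint measurable sets,
  m(union_{k >= 0} I_k) = sum_{k >= 0} m(I_k) = sum_{k >= 0} a * r^k,
  with a = 1/2 and r = 1/4.
Since 0 < r = 1/4 < 1, the geometric series converges:
  sum_{k >= 0} a * r^k = a / (1 - r).
  = 1/2 / (1 - 1/4)
  = 1/2 / (3/4)
  = 2/3.

2/3


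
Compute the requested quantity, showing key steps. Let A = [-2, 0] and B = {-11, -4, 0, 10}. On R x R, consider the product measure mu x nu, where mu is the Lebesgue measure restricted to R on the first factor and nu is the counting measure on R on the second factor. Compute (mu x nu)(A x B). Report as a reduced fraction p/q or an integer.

For a measurable rectangle A x B, the product measure satisfies
  (mu x nu)(A x B) = mu(A) * nu(B).
  mu(A) = 2.
  nu(B) = 4.
  (mu x nu)(A x B) = 2 * 4 = 8.

8


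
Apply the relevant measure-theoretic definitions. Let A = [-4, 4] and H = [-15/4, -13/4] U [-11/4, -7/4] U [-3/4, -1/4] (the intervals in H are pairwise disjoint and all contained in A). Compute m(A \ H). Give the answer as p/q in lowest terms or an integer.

The ambient interval has length m(A) = 4 - (-4) = 8.
Since the holes are disjoint and sit inside A, by finite additivity
  m(H) = sum_i (b_i - a_i), and m(A \ H) = m(A) - m(H).
Computing the hole measures:
  m(H_1) = -13/4 - (-15/4) = 1/2.
  m(H_2) = -7/4 - (-11/4) = 1.
  m(H_3) = -1/4 - (-3/4) = 1/2.
Summed: m(H) = 1/2 + 1 + 1/2 = 2.
So m(A \ H) = 8 - 2 = 6.

6


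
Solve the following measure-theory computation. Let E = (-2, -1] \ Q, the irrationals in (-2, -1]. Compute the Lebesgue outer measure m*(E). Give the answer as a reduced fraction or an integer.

The interval I = (-2, -1] has m(I) = -1 - (-2) = 1 (endpoints are measure-zero, so open/closed/half-open agree). Write I = (I cap Q) u (I \ Q). The rationals in I are countable, so m*(I cap Q) = 0 (cover each rational by intervals whose total length is arbitrarily small). By countable subadditivity m*(I) <= m*(I cap Q) + m*(I \ Q), hence m*(I \ Q) >= m(I) = 1. The reverse inequality m*(I \ Q) <= m*(I) = 1 is trivial since (I \ Q) is a subset of I. Therefore m*(I \ Q) = 1.

1


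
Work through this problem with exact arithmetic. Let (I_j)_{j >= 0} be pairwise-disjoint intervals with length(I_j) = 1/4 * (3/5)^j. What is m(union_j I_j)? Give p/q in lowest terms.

By countable additivity of the Lebesgue measure on pairwise disjoint measurable sets,
  m(union_{j >= 0} I_j) = sum_{j >= 0} m(I_j) = sum_{j >= 0} a * r^j,
  with a = 1/4 and r = 3/5.
Since 0 < r = 3/5 < 1, the geometric series converges:
  sum_{j >= 0} a * r^j = a / (1 - r).
  = 1/4 / (1 - 3/5)
  = 1/4 / (2/5)
  = 5/8.

5/8


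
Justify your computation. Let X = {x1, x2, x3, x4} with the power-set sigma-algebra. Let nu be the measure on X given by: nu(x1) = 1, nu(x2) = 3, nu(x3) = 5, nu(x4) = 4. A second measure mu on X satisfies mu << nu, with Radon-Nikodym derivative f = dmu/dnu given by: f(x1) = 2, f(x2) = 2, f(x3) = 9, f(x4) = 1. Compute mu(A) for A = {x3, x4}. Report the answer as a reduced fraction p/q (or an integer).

By the defining property of the Radon-Nikodym derivative, for every measurable set A,
  mu(A) = integral_A f dnu.
Since nu is a discrete measure concentrated on the atoms of X, the integral over A reduces to the sum
  mu(A) = sum_{x in A} f(x) * nu({x}).
Computing each term:
  x3: f(x3) * nu(x3) = 9 * 5 = 45.
  x4: f(x4) * nu(x4) = 1 * 4 = 4.
Summing: mu(A) = 45 + 4 = 49.

49


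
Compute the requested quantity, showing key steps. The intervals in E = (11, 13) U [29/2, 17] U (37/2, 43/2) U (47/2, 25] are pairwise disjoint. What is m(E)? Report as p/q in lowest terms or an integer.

For pairwise disjoint intervals, m(union_i I_i) = sum_i m(I_i),
and m is invariant under swapping open/closed endpoints (single points have measure 0).
So m(E) = sum_i (b_i - a_i).
  I_1 has length 13 - 11 = 2.
  I_2 has length 17 - 29/2 = 5/2.
  I_3 has length 43/2 - 37/2 = 3.
  I_4 has length 25 - 47/2 = 3/2.
Summing:
  m(E) = 2 + 5/2 + 3 + 3/2 = 9.

9


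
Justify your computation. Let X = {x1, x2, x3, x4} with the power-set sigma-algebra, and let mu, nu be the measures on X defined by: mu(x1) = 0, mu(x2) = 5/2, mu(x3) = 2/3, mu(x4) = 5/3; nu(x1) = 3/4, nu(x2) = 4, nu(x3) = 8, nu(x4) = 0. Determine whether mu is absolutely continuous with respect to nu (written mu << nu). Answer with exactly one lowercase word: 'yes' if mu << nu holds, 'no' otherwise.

mu << nu means: every nu-null measurable set is also mu-null; equivalently, for every atom x, if nu({x}) = 0 then mu({x}) = 0.
Checking each atom:
  x1: nu = 3/4 > 0 -> no constraint.
  x2: nu = 4 > 0 -> no constraint.
  x3: nu = 8 > 0 -> no constraint.
  x4: nu = 0, mu = 5/3 > 0 -> violates mu << nu.
The atom(s) x4 violate the condition (nu = 0 but mu > 0). Therefore mu is NOT absolutely continuous w.r.t. nu.

no


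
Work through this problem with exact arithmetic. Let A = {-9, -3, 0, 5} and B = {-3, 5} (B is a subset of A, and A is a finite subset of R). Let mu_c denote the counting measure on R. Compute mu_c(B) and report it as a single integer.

Counting measure assigns mu_c(E) = |E| (number of elements) when E is finite.
B has 2 element(s), so mu_c(B) = 2.

2


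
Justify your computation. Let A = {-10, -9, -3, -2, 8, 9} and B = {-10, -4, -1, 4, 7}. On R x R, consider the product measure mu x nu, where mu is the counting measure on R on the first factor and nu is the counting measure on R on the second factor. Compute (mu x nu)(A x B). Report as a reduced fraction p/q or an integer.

For a measurable rectangle A x B, the product measure satisfies
  (mu x nu)(A x B) = mu(A) * nu(B).
  mu(A) = 6.
  nu(B) = 5.
  (mu x nu)(A x B) = 6 * 5 = 30.

30


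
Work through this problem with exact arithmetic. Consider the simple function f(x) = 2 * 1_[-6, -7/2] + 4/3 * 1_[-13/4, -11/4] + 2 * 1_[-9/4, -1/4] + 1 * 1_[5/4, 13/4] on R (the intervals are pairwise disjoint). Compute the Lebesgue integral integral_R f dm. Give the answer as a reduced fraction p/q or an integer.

For a simple function f = sum_i c_i * 1_{A_i} with disjoint A_i,
  integral f dm = sum_i c_i * m(A_i).
Lengths of the A_i:
  m(A_1) = -7/2 - (-6) = 5/2.
  m(A_2) = -11/4 - (-13/4) = 1/2.
  m(A_3) = -1/4 - (-9/4) = 2.
  m(A_4) = 13/4 - 5/4 = 2.
Contributions c_i * m(A_i):
  (2) * (5/2) = 5.
  (4/3) * (1/2) = 2/3.
  (2) * (2) = 4.
  (1) * (2) = 2.
Total: 5 + 2/3 + 4 + 2 = 35/3.

35/3


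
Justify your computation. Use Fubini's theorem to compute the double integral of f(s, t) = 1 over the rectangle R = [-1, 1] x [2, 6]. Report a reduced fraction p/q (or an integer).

f(s, t) is a tensor product of a function of s and a function of t, and both factors are bounded continuous (hence Lebesgue integrable) on the rectangle, so Fubini's theorem applies:
  integral_R f d(m x m) = (integral_a1^b1 1 ds) * (integral_a2^b2 1 dt).
Inner integral in s: integral_{-1}^{1} 1 ds = (1^1 - (-1)^1)/1
  = 2.
Inner integral in t: integral_{2}^{6} 1 dt = (6^1 - 2^1)/1
  = 4.
Product: (2) * (4) = 8.

8


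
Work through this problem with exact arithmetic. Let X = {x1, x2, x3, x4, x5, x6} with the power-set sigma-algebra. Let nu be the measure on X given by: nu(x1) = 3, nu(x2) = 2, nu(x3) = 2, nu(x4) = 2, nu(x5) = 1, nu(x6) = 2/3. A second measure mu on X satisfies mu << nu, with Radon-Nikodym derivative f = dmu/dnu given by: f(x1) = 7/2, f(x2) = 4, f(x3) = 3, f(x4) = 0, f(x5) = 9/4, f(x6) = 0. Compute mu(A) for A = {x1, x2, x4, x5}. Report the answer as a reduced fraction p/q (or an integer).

By the defining property of the Radon-Nikodym derivative, for every measurable set A,
  mu(A) = integral_A f dnu.
Since nu is a discrete measure concentrated on the atoms of X, the integral over A reduces to the sum
  mu(A) = sum_{x in A} f(x) * nu({x}).
Computing each term:
  x1: f(x1) * nu(x1) = 7/2 * 3 = 21/2.
  x2: f(x2) * nu(x2) = 4 * 2 = 8.
  x4: f(x4) * nu(x4) = 0 * 2 = 0.
  x5: f(x5) * nu(x5) = 9/4 * 1 = 9/4.
Summing: mu(A) = 21/2 + 8 + 0 + 9/4 = 83/4.

83/4


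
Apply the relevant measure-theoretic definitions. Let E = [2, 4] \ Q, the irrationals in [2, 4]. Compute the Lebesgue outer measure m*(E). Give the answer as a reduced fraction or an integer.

The interval I = [2, 4] has m(I) = 4 - 2 = 2 (endpoints are measure-zero, so open/closed/half-open agree). Write I = (I cap Q) u (I \ Q). The rationals in I are countable, so m*(I cap Q) = 0 (cover each rational by intervals whose total length is arbitrarily small). By countable subadditivity m*(I) <= m*(I cap Q) + m*(I \ Q), hence m*(I \ Q) >= m(I) = 2. The reverse inequality m*(I \ Q) <= m*(I) = 2 is trivial since (I \ Q) is a subset of I. Therefore m*(I \ Q) = 2.

2


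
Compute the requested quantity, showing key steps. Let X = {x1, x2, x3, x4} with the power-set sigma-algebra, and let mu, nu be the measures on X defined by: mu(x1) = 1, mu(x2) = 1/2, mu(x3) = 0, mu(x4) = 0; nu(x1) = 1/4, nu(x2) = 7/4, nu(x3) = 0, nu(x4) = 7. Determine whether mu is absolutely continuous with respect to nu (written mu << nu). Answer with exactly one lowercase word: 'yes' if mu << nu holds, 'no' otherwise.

mu << nu means: every nu-null measurable set is also mu-null; equivalently, for every atom x, if nu({x}) = 0 then mu({x}) = 0.
Checking each atom:
  x1: nu = 1/4 > 0 -> no constraint.
  x2: nu = 7/4 > 0 -> no constraint.
  x3: nu = 0, mu = 0 -> consistent with mu << nu.
  x4: nu = 7 > 0 -> no constraint.
No atom violates the condition. Therefore mu << nu.

yes


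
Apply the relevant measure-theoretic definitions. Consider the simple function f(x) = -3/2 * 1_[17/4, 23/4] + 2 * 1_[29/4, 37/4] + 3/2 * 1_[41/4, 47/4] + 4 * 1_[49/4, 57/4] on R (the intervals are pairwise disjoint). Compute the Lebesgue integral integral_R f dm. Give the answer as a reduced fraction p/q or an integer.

For a simple function f = sum_i c_i * 1_{A_i} with disjoint A_i,
  integral f dm = sum_i c_i * m(A_i).
Lengths of the A_i:
  m(A_1) = 23/4 - 17/4 = 3/2.
  m(A_2) = 37/4 - 29/4 = 2.
  m(A_3) = 47/4 - 41/4 = 3/2.
  m(A_4) = 57/4 - 49/4 = 2.
Contributions c_i * m(A_i):
  (-3/2) * (3/2) = -9/4.
  (2) * (2) = 4.
  (3/2) * (3/2) = 9/4.
  (4) * (2) = 8.
Total: -9/4 + 4 + 9/4 + 8 = 12.

12


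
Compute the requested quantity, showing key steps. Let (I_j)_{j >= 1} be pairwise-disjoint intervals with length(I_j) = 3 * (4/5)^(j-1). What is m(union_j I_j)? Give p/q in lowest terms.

By countable additivity of the Lebesgue measure on pairwise disjoint measurable sets,
  m(union_{j >= 1} I_j) = sum_{j >= 1} m(I_j) = sum_{j >= 1} a * r^(j-1),
  with a = 3 and r = 4/5.
Since 0 < r = 4/5 < 1, the geometric series converges:
  sum_{j >= 1} a * r^(j-1) = a / (1 - r).
  = 3 / (1 - 4/5)
  = 3 / (1/5)
  = 15.

15


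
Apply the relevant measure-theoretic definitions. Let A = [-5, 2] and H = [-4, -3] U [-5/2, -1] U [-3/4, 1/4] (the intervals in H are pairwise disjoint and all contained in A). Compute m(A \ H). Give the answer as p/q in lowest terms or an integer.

The ambient interval has length m(A) = 2 - (-5) = 7.
Since the holes are disjoint and sit inside A, by finite additivity
  m(H) = sum_i (b_i - a_i), and m(A \ H) = m(A) - m(H).
Computing the hole measures:
  m(H_1) = -3 - (-4) = 1.
  m(H_2) = -1 - (-5/2) = 3/2.
  m(H_3) = 1/4 - (-3/4) = 1.
Summed: m(H) = 1 + 3/2 + 1 = 7/2.
So m(A \ H) = 7 - 7/2 = 7/2.

7/2


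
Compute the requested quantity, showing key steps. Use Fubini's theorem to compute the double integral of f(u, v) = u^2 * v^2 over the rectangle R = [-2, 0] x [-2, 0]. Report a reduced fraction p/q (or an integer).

f(u, v) is a tensor product of a function of u and a function of v, and both factors are bounded continuous (hence Lebesgue integrable) on the rectangle, so Fubini's theorem applies:
  integral_R f d(m x m) = (integral_a1^b1 u^2 du) * (integral_a2^b2 v^2 dv).
Inner integral in u: integral_{-2}^{0} u^2 du = (0^3 - (-2)^3)/3
  = 8/3.
Inner integral in v: integral_{-2}^{0} v^2 dv = (0^3 - (-2)^3)/3
  = 8/3.
Product: (8/3) * (8/3) = 64/9.

64/9
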